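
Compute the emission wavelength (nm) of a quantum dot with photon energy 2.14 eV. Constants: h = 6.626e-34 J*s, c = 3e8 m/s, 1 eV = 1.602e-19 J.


Convert energy: E = 2.14 eV = 2.14 * 1.602e-19 = 3.42828e-19 J
lambda = h*c / E = 6.626e-34 * 3e8 / 3.42828e-19
lambda = 5.79824e-07 m = 579.8 nm

579.8


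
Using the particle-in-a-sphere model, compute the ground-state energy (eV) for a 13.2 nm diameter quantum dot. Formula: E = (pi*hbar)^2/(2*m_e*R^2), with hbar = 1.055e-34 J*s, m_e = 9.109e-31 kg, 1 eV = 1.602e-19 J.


Radius R = 13.2/2 = 6.6 nm = 6.6e-09 m
E = (pi * 1.055e-34)^2 / (2 * 9.109e-31 * (6.6e-09)^2)
E(J) = 1.38425e-21
E = E(J) / 1.602e-19 = 0.0086 eV

0.0086


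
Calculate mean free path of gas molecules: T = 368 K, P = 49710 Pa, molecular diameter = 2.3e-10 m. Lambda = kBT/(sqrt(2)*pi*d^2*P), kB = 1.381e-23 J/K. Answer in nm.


Mean free path: lambda = kB*T / (sqrt(2) * pi * d^2 * P)
lambda = 1.381e-23 * 368 / (sqrt(2) * pi * (2.3e-10)^2 * 49710)
lambda = 4.34988e-07 m
lambda = 434.99 nm

434.99


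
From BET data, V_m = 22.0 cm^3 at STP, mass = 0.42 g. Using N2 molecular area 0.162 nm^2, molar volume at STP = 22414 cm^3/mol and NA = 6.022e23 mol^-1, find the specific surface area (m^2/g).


Number of moles in monolayer = V_m / 22414 = 22.0 / 22414 = 0.00098153
Number of molecules = moles * NA = 0.00098153 * 6.022e23
SA = molecules * sigma / mass
SA = (22.0 / 22414) * 6.022e23 * 0.162e-18 / 0.42
SA = 228.0 m^2/g

228.0


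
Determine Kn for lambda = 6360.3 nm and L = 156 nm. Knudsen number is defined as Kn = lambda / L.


Knudsen number Kn = lambda / L
Kn = 6360.3 / 156
Kn = 40.7712

40.7712


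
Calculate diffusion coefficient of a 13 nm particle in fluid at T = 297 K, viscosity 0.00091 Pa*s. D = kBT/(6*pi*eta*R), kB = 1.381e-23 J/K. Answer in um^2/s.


Radius R = 13/2 = 6.5 nm = 6.5e-09 m
D = kB*T / (6*pi*eta*R)
D = 1.381e-23 * 297 / (6 * pi * 0.00091 * 6.5e-09)
D = 3.6787e-11 m^2/s = 36.787 um^2/s

36.787


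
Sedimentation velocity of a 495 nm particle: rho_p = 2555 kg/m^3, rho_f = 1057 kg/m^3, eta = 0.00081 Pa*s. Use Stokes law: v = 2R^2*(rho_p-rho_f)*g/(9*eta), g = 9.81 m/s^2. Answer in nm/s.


Radius R = 495/2 nm = 2.475e-07 m
Density difference = 2555 - 1057 = 1498 kg/m^3
v = 2 * R^2 * (rho_p - rho_f) * g / (9 * eta)
v = 2 * (2.475e-07)^2 * 1498 * 9.81 / (9 * 0.00081)
v = 2.46964e-07 m/s = 246.964 nm/s

246.964


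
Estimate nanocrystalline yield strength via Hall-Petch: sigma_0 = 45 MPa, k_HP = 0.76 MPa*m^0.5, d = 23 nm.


d = 23 nm = 2.3e-08 m
sqrt(d) = 0.0001516575
Hall-Petch contribution = k / sqrt(d) = 0.76 / 0.0001516575 = 5011.3 MPa
sigma = sigma_0 + k/sqrt(d) = 45 + 5011.3 = 5056.3 MPa

5056.3


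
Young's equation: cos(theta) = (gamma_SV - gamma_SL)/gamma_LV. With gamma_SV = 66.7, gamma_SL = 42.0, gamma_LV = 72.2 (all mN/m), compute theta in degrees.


cos(theta) = (gamma_SV - gamma_SL) / gamma_LV
cos(theta) = (66.7 - 42.0) / 72.2
cos(theta) = 0.342105
theta = arccos(0.342105) = 69.99 degrees

69.99


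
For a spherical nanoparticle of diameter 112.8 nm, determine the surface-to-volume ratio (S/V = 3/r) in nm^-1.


Radius r = 112.8/2 = 56.4 nm
S/V = 3 / r = 3 / 56.4
S/V = 0.0532 nm^-1

0.0532


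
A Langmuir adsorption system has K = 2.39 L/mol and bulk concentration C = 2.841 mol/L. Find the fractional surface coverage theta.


Langmuir isotherm: theta = K*C / (1 + K*C)
K*C = 2.39 * 2.841 = 6.78999
theta = 6.78999 / (1 + 6.78999) = 6.78999 / 7.78999
theta = 0.8716

0.8716


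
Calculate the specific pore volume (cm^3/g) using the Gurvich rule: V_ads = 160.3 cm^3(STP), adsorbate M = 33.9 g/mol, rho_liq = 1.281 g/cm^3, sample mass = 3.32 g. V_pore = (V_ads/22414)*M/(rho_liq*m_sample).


Moles adsorbed n = V_ads / 22414 = 160.3 / 22414 = 7.151780e-03 mol
Liquid volume V_liq = n * M / rho_liq = 7.151780e-03 * 33.9 / 1.281 = 0.18926 cm^3
Specific pore volume V_pore = V_liq / m_sample = 0.18926 / 3.32
V_pore = 0.057 cm^3/g

0.057


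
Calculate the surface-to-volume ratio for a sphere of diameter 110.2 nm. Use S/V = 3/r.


Radius r = 110.2/2 = 55.1 nm
S/V = 3 / r = 3 / 55.1
S/V = 0.0544 nm^-1

0.0544


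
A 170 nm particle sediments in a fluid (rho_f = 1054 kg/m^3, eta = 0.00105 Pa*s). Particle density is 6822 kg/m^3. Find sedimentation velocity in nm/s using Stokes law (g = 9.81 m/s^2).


Radius R = 170/2 nm = 8.5e-08 m
Density difference = 6822 - 1054 = 5768 kg/m^3
v = 2 * R^2 * (rho_p - rho_f) * g / (9 * eta)
v = 2 * (8.5e-08)^2 * 5768 * 9.81 / (9 * 0.00105)
v = 8.65227e-08 m/s = 86.5227 nm/s

86.5227


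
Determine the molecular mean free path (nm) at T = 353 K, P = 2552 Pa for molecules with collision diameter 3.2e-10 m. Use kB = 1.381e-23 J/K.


Mean free path: lambda = kB*T / (sqrt(2) * pi * d^2 * P)
lambda = 1.381e-23 * 353 / (sqrt(2) * pi * (3.2e-10)^2 * 2552)
lambda = 4.19878e-06 m
lambda = 4198.78 nm

4198.78


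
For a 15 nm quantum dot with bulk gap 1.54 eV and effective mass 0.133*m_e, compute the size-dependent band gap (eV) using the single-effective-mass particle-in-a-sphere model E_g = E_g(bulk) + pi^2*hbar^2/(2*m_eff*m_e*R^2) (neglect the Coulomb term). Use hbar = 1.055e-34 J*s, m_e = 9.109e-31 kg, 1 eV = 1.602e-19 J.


Radius R = 15/2 nm = 7.5e-09 m
Confinement energy dE = pi^2 * hbar^2 / (2 * m_eff * m_e * R^2)
dE = pi^2 * (1.055e-34)^2 / (2 * 0.133 * 9.109e-31 * (7.5e-09)^2) J, divided by 1.602e-19 J/eV
dE = 0.0503 eV
Total band gap = E_g(bulk) + dE = 1.54 + 0.0503 = 1.5903 eV

1.5903


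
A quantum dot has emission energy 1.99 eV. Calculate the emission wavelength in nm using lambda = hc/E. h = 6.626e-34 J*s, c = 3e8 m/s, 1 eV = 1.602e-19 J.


Convert energy: E = 1.99 eV = 1.99 * 1.602e-19 = 3.18798e-19 J
lambda = h*c / E = 6.626e-34 * 3e8 / 3.18798e-19
lambda = 6.2353e-07 m = 623.5 nm

623.5


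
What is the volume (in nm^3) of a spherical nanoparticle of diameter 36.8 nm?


Radius r = 36.8/2 = 18.4 nm
Volume V = (4/3) * pi * r^3
V = (4/3) * pi * (18.4)^3
V = 26094.09 nm^3

26094.09


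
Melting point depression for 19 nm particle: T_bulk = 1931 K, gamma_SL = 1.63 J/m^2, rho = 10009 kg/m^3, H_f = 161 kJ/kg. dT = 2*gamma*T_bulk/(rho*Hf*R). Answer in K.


Radius R = 19/2 = 9.5 nm = 9.5e-09 m
Convert H_f = 161 kJ/kg = 161000 J/kg
dT = 2 * gamma_SL * T_bulk / (rho * H_f * R)
dT = 2 * 1.63 * 1931 / (10009 * 161000 * 9.5e-09)
dT = 411.2 K

411.2


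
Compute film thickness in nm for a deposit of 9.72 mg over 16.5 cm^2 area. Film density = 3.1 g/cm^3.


Convert: m = 9.72 mg = 9.7200e-06 kg, A = 16.5 cm^2 = 1.6500e-03 m^2, rho = 3.1 g/cm^3 = 3100 kg/m^3
t = m / (A * rho)
t = 9.7200e-06 / (1.6500e-03 * 3100)
t = 1.9003e-06 m = 1900.3 nm

1900.3


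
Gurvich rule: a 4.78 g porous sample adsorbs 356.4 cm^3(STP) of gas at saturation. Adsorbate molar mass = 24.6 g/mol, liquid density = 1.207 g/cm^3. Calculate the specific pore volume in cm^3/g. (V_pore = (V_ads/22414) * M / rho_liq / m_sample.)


Moles adsorbed n = V_ads / 22414 = 356.4 / 22414 = 1.590078e-02 mol
Liquid volume V_liq = n * M / rho_liq = 1.590078e-02 * 24.6 / 1.207 = 0.32408 cm^3
Specific pore volume V_pore = V_liq / m_sample = 0.32408 / 4.78
V_pore = 0.0678 cm^3/g

0.0678


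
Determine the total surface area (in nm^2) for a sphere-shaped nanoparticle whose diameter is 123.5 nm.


Radius r = 123.5/2 = 61.75 nm
Surface area SA = 4 * pi * r^2
SA = 4 * pi * (61.75)^2
SA = 47916.36 nm^2

47916.36


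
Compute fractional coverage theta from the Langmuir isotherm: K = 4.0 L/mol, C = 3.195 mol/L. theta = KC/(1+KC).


Langmuir isotherm: theta = K*C / (1 + K*C)
K*C = 4.0 * 3.195 = 12.78
theta = 12.78 / (1 + 12.78) = 12.78 / 13.78
theta = 0.9274

0.9274


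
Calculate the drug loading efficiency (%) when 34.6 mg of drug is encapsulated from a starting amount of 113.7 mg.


Drug loading efficiency = (drug loaded / drug initial) * 100
DLE = 34.6 / 113.7 * 100
DLE = 0.3043 * 100
DLE = 30.43%

30.43


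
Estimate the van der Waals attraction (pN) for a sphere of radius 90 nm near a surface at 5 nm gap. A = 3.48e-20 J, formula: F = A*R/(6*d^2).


Convert to SI: R = 90 nm = 9e-08 m, d = 5 nm = 5e-09 m
F = A * R / (6 * d^2)
F = 3.48e-20 * 9e-08 / (6 * (5e-09)^2)
F = 2.088e-11 N = 20.88 pN

20.88


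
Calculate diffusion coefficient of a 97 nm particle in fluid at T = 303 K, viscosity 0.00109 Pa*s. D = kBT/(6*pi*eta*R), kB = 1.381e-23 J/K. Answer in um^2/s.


Radius R = 97/2 = 48.5 nm = 4.85e-08 m
D = kB*T / (6*pi*eta*R)
D = 1.381e-23 * 303 / (6 * pi * 0.00109 * 4.85e-08)
D = 4.1992e-12 m^2/s = 4.199 um^2/s

4.199


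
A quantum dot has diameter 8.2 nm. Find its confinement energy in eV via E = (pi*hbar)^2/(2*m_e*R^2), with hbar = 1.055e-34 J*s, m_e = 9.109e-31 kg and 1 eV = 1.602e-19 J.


Radius R = 8.2/2 = 4.1 nm = 4.1e-09 m
E = (pi * 1.055e-34)^2 / (2 * 9.109e-31 * (4.1e-09)^2)
E(J) = 3.58704e-21
E = E(J) / 1.602e-19 = 0.0224 eV

0.0224


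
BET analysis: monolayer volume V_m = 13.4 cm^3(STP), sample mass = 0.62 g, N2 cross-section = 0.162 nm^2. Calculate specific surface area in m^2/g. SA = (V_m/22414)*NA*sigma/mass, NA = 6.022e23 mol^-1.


Number of moles in monolayer = V_m / 22414 = 13.4 / 22414 = 0.00059784
Number of molecules = moles * NA = 0.00059784 * 6.022e23
SA = molecules * sigma / mass
SA = (13.4 / 22414) * 6.022e23 * 0.162e-18 / 0.62
SA = 94.1 m^2/g

94.1


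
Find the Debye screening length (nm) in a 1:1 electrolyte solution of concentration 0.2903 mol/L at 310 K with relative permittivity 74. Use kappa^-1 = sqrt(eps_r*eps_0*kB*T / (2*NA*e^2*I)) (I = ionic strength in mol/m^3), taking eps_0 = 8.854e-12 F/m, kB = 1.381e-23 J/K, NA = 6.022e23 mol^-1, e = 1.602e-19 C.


Ionic strength I = 0.2903 * 1^2 * 1000 = 290.3 mol/m^3
kappa^-1 = sqrt(74 * 8.854e-12 * 1.381e-23 * 310 / (2 * 6.022e23 * (1.602e-19)^2 * 290.3))
kappa^-1 = 0.559 nm

0.559


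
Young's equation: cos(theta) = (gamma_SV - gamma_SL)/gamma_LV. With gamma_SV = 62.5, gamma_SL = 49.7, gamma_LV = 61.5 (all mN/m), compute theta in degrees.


cos(theta) = (gamma_SV - gamma_SL) / gamma_LV
cos(theta) = (62.5 - 49.7) / 61.5
cos(theta) = 0.20813
theta = arccos(0.20813) = 77.99 degrees

77.99


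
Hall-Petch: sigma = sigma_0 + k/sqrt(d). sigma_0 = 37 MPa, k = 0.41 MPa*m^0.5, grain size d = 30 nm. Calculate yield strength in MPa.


d = 30 nm = 3e-08 m
sqrt(d) = 0.0001732051
Hall-Petch contribution = k / sqrt(d) = 0.41 / 0.0001732051 = 2367.1 MPa
sigma = sigma_0 + k/sqrt(d) = 37 + 2367.1 = 2404.1 MPa

2404.1


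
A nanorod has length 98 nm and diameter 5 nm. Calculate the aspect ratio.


Aspect ratio AR = length / diameter
AR = 98 / 5
AR = 19.6

19.6


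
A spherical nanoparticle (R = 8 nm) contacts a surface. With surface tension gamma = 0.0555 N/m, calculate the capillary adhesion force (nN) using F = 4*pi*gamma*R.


Convert radius: R = 8 nm = 8e-09 m
F = 4 * pi * gamma * R
F = 4 * pi * 0.0555 * 8e-09
F = 5.57947e-09 N = 5.5795 nN

5.5795


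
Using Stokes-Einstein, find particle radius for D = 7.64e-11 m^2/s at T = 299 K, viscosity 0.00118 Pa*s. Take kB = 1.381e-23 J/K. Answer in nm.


Stokes-Einstein: R = kB*T / (6*pi*eta*D)
R = 1.381e-23 * 299 / (6 * pi * 0.00118 * 7.64e-11)
R = 2.4299e-09 m = 2.43 nm

2.43


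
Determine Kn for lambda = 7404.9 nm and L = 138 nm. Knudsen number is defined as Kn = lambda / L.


Knudsen number Kn = lambda / L
Kn = 7404.9 / 138
Kn = 53.6587

53.6587


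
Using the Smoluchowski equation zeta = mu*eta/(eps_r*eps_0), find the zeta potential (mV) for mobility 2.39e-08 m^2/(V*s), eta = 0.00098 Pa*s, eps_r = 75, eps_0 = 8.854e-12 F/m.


Smoluchowski equation: zeta = mu * eta / (eps_r * eps_0)
zeta = 2.39e-08 * 0.00098 / (75 * 8.854e-12)
zeta = 0.035271 V = 35.27 mV

35.27


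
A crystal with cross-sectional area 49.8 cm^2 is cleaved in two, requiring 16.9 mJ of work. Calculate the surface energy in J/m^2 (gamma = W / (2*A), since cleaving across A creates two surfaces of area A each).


Convert: A = 49.8 cm^2 = 0.00498 m^2, W = 16.9 mJ = 0.0169 J
Cleaving exposes two faces of area A, so total new surface = 2*A and gamma = W / (2*A)
gamma = 0.0169 / (2 * 0.00498)
gamma = 1.697 J/m^2

1.697


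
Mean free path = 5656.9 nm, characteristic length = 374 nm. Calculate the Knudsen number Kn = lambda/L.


Knudsen number Kn = lambda / L
Kn = 5656.9 / 374
Kn = 15.1254

15.1254


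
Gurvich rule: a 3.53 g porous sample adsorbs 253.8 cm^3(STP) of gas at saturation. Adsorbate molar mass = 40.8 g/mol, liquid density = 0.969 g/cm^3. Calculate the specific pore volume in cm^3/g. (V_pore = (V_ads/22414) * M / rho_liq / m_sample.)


Moles adsorbed n = V_ads / 22414 = 253.8 / 22414 = 1.132328e-02 mol
Liquid volume V_liq = n * M / rho_liq = 1.132328e-02 * 40.8 / 0.969 = 0.47677 cm^3
Specific pore volume V_pore = V_liq / m_sample = 0.47677 / 3.53
V_pore = 0.1351 cm^3/g

0.1351


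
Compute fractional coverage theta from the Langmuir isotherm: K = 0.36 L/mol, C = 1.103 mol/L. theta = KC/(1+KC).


Langmuir isotherm: theta = K*C / (1 + K*C)
K*C = 0.36 * 1.103 = 0.39708
theta = 0.39708 / (1 + 0.39708) = 0.39708 / 1.39708
theta = 0.2842

0.2842


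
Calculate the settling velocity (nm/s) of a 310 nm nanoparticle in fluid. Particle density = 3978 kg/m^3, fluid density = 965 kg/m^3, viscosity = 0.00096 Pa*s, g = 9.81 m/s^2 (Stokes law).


Radius R = 310/2 nm = 1.55e-07 m
Density difference = 3978 - 965 = 3013 kg/m^3
v = 2 * R^2 * (rho_p - rho_f) * g / (9 * eta)
v = 2 * (1.55e-07)^2 * 3013 * 9.81 / (9 * 0.00096)
v = 1.6438e-07 m/s = 164.3796 nm/s

164.3796


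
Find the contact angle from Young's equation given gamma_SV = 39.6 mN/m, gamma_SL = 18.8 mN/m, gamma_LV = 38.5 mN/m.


cos(theta) = (gamma_SV - gamma_SL) / gamma_LV
cos(theta) = (39.6 - 18.8) / 38.5
cos(theta) = 0.54026
theta = arccos(0.54026) = 57.3 degrees

57.3


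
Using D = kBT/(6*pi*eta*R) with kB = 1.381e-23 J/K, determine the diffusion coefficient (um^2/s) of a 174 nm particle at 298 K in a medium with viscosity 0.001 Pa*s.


Radius R = 174/2 = 87 nm = 8.7e-08 m
D = kB*T / (6*pi*eta*R)
D = 1.381e-23 * 298 / (6 * pi * 0.001 * 8.7e-08)
D = 2.50951e-12 m^2/s = 2.51 um^2/s

2.51


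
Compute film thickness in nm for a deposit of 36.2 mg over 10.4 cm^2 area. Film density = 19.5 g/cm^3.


Convert: m = 36.2 mg = 3.6200e-05 kg, A = 10.4 cm^2 = 1.0400e-03 m^2, rho = 19.5 g/cm^3 = 19500 kg/m^3
t = m / (A * rho)
t = 3.6200e-05 / (1.0400e-03 * 19500)
t = 1.7850e-06 m = 1785.0 nm

1785.0


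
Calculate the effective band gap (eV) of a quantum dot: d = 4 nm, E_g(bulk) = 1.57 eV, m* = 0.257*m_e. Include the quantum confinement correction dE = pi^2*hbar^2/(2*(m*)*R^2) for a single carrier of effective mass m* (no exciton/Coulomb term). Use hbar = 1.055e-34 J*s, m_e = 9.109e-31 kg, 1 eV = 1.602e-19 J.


Radius R = 4/2 nm = 2e-09 m
Confinement energy dE = pi^2 * hbar^2 / (2 * m_eff * m_e * R^2)
dE = pi^2 * (1.055e-34)^2 / (2 * 0.257 * 9.109e-31 * (2e-09)^2) J, divided by 1.602e-19 J/eV
dE = 0.3661 eV
Total band gap = E_g(bulk) + dE = 1.57 + 0.3661 = 1.9361 eV

1.9361


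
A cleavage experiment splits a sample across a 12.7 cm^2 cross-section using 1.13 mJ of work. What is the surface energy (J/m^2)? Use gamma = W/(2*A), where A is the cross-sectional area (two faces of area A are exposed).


Convert: A = 12.7 cm^2 = 0.00127 m^2, W = 1.13 mJ = 0.00113 J
Cleaving exposes two faces of area A, so total new surface = 2*A and gamma = W / (2*A)
gamma = 0.00113 / (2 * 0.00127)
gamma = 0.445 J/m^2

0.445


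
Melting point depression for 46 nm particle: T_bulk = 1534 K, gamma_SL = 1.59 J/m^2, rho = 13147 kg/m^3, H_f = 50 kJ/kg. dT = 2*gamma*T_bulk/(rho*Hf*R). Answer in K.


Radius R = 46/2 = 23 nm = 2.3e-08 m
Convert H_f = 50 kJ/kg = 50000 J/kg
dT = 2 * gamma_SL * T_bulk / (rho * H_f * R)
dT = 2 * 1.59 * 1534 / (13147 * 50000 * 2.3e-08)
dT = 322.6 K

322.6


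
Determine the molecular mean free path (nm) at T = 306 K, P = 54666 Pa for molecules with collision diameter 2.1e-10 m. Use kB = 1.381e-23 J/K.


Mean free path: lambda = kB*T / (sqrt(2) * pi * d^2 * P)
lambda = 1.381e-23 * 306 / (sqrt(2) * pi * (2.1e-10)^2 * 54666)
lambda = 3.94543e-07 m
lambda = 394.54 nm

394.54


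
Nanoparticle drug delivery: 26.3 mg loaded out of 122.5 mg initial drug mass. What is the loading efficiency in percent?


Drug loading efficiency = (drug loaded / drug initial) * 100
DLE = 26.3 / 122.5 * 100
DLE = 0.2147 * 100
DLE = 21.47%

21.47


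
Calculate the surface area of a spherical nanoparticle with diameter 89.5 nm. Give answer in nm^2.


Radius r = 89.5/2 = 44.75 nm
Surface area SA = 4 * pi * r^2
SA = 4 * pi * (44.75)^2
SA = 25164.94 nm^2

25164.94


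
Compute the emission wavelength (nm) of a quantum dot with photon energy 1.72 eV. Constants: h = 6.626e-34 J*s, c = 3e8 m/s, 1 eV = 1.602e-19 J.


Convert energy: E = 1.72 eV = 1.72 * 1.602e-19 = 2.75544e-19 J
lambda = h*c / E = 6.626e-34 * 3e8 / 2.75544e-19
lambda = 7.21409e-07 m = 721.4 nm

721.4


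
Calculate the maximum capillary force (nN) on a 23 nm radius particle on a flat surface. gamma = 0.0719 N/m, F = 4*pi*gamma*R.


Convert radius: R = 23 nm = 2.3e-08 m
F = 4 * pi * gamma * R
F = 4 * pi * 0.0719 * 2.3e-08
F = 2.0781e-08 N = 20.781 nN

20.781


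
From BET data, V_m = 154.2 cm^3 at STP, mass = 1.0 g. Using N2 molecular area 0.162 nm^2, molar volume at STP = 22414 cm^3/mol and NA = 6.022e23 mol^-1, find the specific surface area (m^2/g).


Number of moles in monolayer = V_m / 22414 = 154.2 / 22414 = 0.00687963
Number of molecules = moles * NA = 0.00687963 * 6.022e23
SA = molecules * sigma / mass
SA = (154.2 / 22414) * 6.022e23 * 0.162e-18 / 1.0
SA = 671.2 m^2/g

671.2


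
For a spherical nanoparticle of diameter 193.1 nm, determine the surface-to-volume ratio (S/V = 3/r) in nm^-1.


Radius r = 193.1/2 = 96.55 nm
S/V = 3 / r = 3 / 96.55
S/V = 0.0311 nm^-1

0.0311


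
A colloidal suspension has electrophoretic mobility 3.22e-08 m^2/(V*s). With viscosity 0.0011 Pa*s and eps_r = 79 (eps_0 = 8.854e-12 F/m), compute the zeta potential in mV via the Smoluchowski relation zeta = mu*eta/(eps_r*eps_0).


Smoluchowski equation: zeta = mu * eta / (eps_r * eps_0)
zeta = 3.22e-08 * 0.0011 / (79 * 8.854e-12)
zeta = 0.050639 V = 50.64 mV

50.64


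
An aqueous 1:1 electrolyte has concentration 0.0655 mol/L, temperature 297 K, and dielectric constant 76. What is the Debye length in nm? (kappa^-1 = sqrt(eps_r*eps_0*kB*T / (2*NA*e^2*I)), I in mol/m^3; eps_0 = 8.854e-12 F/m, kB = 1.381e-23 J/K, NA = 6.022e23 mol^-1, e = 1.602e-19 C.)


Ionic strength I = 0.0655 * 1^2 * 1000 = 65.5 mol/m^3
kappa^-1 = sqrt(76 * 8.854e-12 * 1.381e-23 * 297 / (2 * 6.022e23 * (1.602e-19)^2 * 65.5))
kappa^-1 = 1.168 nm

1.168


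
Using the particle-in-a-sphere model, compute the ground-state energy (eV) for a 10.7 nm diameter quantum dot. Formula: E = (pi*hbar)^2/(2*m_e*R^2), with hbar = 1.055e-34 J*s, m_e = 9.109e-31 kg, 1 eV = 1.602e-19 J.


Radius R = 10.7/2 = 5.35 nm = 5.35e-09 m
E = (pi * 1.055e-34)^2 / (2 * 9.109e-31 * (5.35e-09)^2)
E(J) = 2.10667e-21
E = E(J) / 1.602e-19 = 0.0132 eV

0.0132


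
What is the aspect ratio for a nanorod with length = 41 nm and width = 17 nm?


Aspect ratio AR = length / diameter
AR = 41 / 17
AR = 2.41

2.41


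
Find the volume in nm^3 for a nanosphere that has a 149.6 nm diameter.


Radius r = 149.6/2 = 74.8 nm
Volume V = (4/3) * pi * r^3
V = (4/3) * pi * (74.8)^3
V = 1753046.37 nm^3

1753046.37


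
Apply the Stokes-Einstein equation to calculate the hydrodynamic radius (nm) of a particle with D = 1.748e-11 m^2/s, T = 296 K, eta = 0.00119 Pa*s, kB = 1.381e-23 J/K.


Stokes-Einstein: R = kB*T / (6*pi*eta*D)
R = 1.381e-23 * 296 / (6 * pi * 0.00119 * 1.748e-11)
R = 1.04255e-08 m = 10.43 nm

10.43


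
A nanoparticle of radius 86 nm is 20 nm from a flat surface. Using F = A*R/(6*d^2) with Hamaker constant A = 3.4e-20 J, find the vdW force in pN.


Convert to SI: R = 86 nm = 8.6e-08 m, d = 20 nm = 2e-08 m
F = A * R / (6 * d^2)
F = 3.4e-20 * 8.6e-08 / (6 * (2e-08)^2)
F = 1.21833e-12 N = 1.218 pN

1.218


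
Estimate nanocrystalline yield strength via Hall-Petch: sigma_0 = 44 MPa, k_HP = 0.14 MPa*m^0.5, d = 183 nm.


d = 183 nm = 1.83e-07 m
sqrt(d) = 0.000427785
Hall-Petch contribution = k / sqrt(d) = 0.14 / 0.000427785 = 327.3 MPa
sigma = sigma_0 + k/sqrt(d) = 44 + 327.3 = 371.3 MPa

371.3


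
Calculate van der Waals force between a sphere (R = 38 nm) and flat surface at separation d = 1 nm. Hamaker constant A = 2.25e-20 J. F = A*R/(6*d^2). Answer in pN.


Convert to SI: R = 38 nm = 3.8e-08 m, d = 1 nm = 1e-09 m
F = A * R / (6 * d^2)
F = 2.25e-20 * 3.8e-08 / (6 * (1e-09)^2)
F = 1.425e-10 N = 142.5 pN

142.5


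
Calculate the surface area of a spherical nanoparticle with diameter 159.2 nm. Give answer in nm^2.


Radius r = 159.2/2 = 79.6 nm
Surface area SA = 4 * pi * r^2
SA = 4 * pi * (79.6)^2
SA = 79622.53 nm^2

79622.53


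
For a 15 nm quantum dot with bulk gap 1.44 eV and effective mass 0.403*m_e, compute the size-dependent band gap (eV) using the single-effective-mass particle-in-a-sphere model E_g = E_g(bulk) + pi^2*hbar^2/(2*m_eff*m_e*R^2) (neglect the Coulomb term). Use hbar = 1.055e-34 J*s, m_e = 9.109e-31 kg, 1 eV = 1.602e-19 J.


Radius R = 15/2 nm = 7.5e-09 m
Confinement energy dE = pi^2 * hbar^2 / (2 * m_eff * m_e * R^2)
dE = pi^2 * (1.055e-34)^2 / (2 * 0.403 * 9.109e-31 * (7.5e-09)^2) J, divided by 1.602e-19 J/eV
dE = 0.0166 eV
Total band gap = E_g(bulk) + dE = 1.44 + 0.0166 = 1.4566 eV

1.4566


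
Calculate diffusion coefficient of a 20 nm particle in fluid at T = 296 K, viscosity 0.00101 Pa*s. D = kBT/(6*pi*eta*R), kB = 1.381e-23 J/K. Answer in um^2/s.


Radius R = 20/2 = 10 nm = 1e-08 m
D = kB*T / (6*pi*eta*R)
D = 1.381e-23 * 296 / (6 * pi * 0.00101 * 1e-08)
D = 2.14715e-11 m^2/s = 21.472 um^2/s

21.472


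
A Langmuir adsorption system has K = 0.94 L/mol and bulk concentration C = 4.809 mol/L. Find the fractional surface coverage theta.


Langmuir isotherm: theta = K*C / (1 + K*C)
K*C = 0.94 * 4.809 = 4.52046
theta = 4.52046 / (1 + 4.52046) = 4.52046 / 5.52046
theta = 0.8189

0.8189


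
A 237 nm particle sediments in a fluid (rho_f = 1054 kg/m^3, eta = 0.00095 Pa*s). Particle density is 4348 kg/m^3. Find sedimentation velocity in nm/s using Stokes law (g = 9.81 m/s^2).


Radius R = 237/2 nm = 1.185e-07 m
Density difference = 4348 - 1054 = 3294 kg/m^3
v = 2 * R^2 * (rho_p - rho_f) * g / (9 * eta)
v = 2 * (1.185e-07)^2 * 3294 * 9.81 / (9 * 0.00095)
v = 1.06143e-07 m/s = 106.1434 nm/s

106.1434


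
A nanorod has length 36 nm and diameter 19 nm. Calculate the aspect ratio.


Aspect ratio AR = length / diameter
AR = 36 / 19
AR = 1.89

1.89


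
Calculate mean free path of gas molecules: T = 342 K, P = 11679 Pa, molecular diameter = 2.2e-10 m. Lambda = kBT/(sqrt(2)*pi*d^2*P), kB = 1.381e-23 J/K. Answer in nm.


Mean free path: lambda = kB*T / (sqrt(2) * pi * d^2 * P)
lambda = 1.381e-23 * 342 / (sqrt(2) * pi * (2.2e-10)^2 * 11679)
lambda = 1.88063e-06 m
lambda = 1880.63 nm

1880.63


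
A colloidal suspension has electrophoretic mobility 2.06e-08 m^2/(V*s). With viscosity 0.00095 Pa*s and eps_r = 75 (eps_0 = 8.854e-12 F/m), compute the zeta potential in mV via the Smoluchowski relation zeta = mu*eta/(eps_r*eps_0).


Smoluchowski equation: zeta = mu * eta / (eps_r * eps_0)
zeta = 2.06e-08 * 0.00095 / (75 * 8.854e-12)
zeta = 0.029471 V = 29.47 mV

29.47


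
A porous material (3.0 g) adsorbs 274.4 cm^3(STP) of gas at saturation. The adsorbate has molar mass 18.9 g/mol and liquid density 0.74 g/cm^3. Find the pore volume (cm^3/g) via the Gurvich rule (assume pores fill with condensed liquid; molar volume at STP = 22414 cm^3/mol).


Moles adsorbed n = V_ads / 22414 = 274.4 / 22414 = 1.224235e-02 mol
Liquid volume V_liq = n * M / rho_liq = 1.224235e-02 * 18.9 / 0.74 = 0.31268 cm^3
Specific pore volume V_pore = V_liq / m_sample = 0.31268 / 3.0
V_pore = 0.1042 cm^3/g

0.1042


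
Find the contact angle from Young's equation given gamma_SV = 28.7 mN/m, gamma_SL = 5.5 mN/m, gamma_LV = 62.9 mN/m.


cos(theta) = (gamma_SV - gamma_SL) / gamma_LV
cos(theta) = (28.7 - 5.5) / 62.9
cos(theta) = 0.368839
theta = arccos(0.368839) = 68.36 degrees

68.36


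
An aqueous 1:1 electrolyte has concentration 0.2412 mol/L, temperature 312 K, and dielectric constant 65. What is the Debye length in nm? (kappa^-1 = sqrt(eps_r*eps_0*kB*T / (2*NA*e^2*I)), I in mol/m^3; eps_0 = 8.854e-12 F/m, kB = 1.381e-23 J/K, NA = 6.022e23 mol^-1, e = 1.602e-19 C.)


Ionic strength I = 0.2412 * 1^2 * 1000 = 241.2 mol/m^3
kappa^-1 = sqrt(65 * 8.854e-12 * 1.381e-23 * 312 / (2 * 6.022e23 * (1.602e-19)^2 * 241.2))
kappa^-1 = 0.577 nm

0.577


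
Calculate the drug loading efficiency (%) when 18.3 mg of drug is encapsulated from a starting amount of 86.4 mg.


Drug loading efficiency = (drug loaded / drug initial) * 100
DLE = 18.3 / 86.4 * 100
DLE = 0.2118 * 100
DLE = 21.18%

21.18


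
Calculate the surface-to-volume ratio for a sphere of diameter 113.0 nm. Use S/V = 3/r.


Radius r = 113.0/2 = 56.5 nm
S/V = 3 / r = 3 / 56.5
S/V = 0.0531 nm^-1

0.0531


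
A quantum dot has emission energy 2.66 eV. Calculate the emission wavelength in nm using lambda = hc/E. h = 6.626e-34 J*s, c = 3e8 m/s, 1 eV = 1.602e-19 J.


Convert energy: E = 2.66 eV = 2.66 * 1.602e-19 = 4.26132e-19 J
lambda = h*c / E = 6.626e-34 * 3e8 / 4.26132e-19
lambda = 4.66475e-07 m = 466.5 nm

466.5


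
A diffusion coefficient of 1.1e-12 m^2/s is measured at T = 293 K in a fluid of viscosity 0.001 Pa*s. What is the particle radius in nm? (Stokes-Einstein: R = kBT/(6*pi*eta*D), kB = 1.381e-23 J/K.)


Stokes-Einstein: R = kB*T / (6*pi*eta*D)
R = 1.381e-23 * 293 / (6 * pi * 0.001 * 1.1e-12)
R = 1.9515e-07 m = 195.15 nm

195.15


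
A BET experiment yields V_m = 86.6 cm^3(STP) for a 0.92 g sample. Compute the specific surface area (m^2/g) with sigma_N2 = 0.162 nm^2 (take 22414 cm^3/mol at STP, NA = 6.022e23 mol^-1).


Number of moles in monolayer = V_m / 22414 = 86.6 / 22414 = 0.00386366
Number of molecules = moles * NA = 0.00386366 * 6.022e23
SA = molecules * sigma / mass
SA = (86.6 / 22414) * 6.022e23 * 0.162e-18 / 0.92
SA = 409.7 m^2/g

409.7


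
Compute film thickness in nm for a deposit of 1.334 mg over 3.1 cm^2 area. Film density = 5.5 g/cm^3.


Convert: m = 1.334 mg = 1.3340e-06 kg, A = 3.1 cm^2 = 3.1000e-04 m^2, rho = 5.5 g/cm^3 = 5500 kg/m^3
t = m / (A * rho)
t = 1.3340e-06 / (3.1000e-04 * 5500)
t = 7.8240e-07 m = 782.4 nm

782.4


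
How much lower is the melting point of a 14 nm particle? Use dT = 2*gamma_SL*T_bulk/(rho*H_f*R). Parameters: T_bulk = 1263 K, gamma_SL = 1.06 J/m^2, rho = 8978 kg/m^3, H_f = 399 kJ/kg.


Radius R = 14/2 = 7 nm = 7e-09 m
Convert H_f = 399 kJ/kg = 399000 J/kg
dT = 2 * gamma_SL * T_bulk / (rho * H_f * R)
dT = 2 * 1.06 * 1263 / (8978 * 399000 * 7e-09)
dT = 106.8 K

106.8


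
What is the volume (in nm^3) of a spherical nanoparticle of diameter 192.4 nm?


Radius r = 192.4/2 = 96.2 nm
Volume V = (4/3) * pi * r^3
V = (4/3) * pi * (96.2)^3
V = 3729184.11 nm^3

3729184.11


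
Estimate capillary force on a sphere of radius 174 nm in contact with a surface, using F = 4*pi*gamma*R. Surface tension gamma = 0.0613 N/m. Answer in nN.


Convert radius: R = 174 nm = 1.74e-07 m
F = 4 * pi * gamma * R
F = 4 * pi * 0.0613 * 1.74e-07
F = 1.34035e-07 N = 134.0354 nN

134.0354


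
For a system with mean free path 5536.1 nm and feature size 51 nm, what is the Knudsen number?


Knudsen number Kn = lambda / L
Kn = 5536.1 / 51
Kn = 108.551

108.551


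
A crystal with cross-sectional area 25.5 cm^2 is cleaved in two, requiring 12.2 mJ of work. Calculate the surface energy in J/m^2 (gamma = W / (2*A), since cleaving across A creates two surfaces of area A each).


Convert: A = 25.5 cm^2 = 0.00255 m^2, W = 12.2 mJ = 0.0122 J
Cleaving exposes two faces of area A, so total new surface = 2*A and gamma = W / (2*A)
gamma = 0.0122 / (2 * 0.00255)
gamma = 2.392 J/m^2

2.392


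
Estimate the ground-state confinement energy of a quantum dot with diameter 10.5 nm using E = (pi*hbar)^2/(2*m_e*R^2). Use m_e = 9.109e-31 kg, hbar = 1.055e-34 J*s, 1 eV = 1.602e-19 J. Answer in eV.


Radius R = 10.5/2 = 5.25 nm = 5.25e-09 m
E = (pi * 1.055e-34)^2 / (2 * 9.109e-31 * (5.25e-09)^2)
E(J) = 2.18769e-21
E = E(J) / 1.602e-19 = 0.0137 eV

0.0137


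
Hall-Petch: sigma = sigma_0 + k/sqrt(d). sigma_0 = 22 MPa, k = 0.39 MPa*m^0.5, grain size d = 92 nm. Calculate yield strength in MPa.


d = 92 nm = 9.2e-08 m
sqrt(d) = 0.000303315
Hall-Petch contribution = k / sqrt(d) = 0.39 / 0.000303315 = 1285.8 MPa
sigma = sigma_0 + k/sqrt(d) = 22 + 1285.8 = 1307.8 MPa

1307.8


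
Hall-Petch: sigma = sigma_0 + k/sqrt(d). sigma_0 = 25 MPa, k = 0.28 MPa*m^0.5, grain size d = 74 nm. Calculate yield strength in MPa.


d = 74 nm = 7.4e-08 m
sqrt(d) = 0.0002720294
Hall-Petch contribution = k / sqrt(d) = 0.28 / 0.0002720294 = 1029.3 MPa
sigma = sigma_0 + k/sqrt(d) = 25 + 1029.3 = 1054.3 MPa

1054.3


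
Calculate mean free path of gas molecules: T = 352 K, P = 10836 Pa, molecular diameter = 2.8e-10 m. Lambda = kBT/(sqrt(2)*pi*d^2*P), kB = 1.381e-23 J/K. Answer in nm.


Mean free path: lambda = kB*T / (sqrt(2) * pi * d^2 * P)
lambda = 1.381e-23 * 352 / (sqrt(2) * pi * (2.8e-10)^2 * 10836)
lambda = 1.28791e-06 m
lambda = 1287.91 nm

1287.91


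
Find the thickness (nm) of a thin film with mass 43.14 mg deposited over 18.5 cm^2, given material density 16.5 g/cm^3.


Convert: m = 43.14 mg = 4.3140e-05 kg, A = 18.5 cm^2 = 1.8500e-03 m^2, rho = 16.5 g/cm^3 = 16500 kg/m^3
t = m / (A * rho)
t = 4.3140e-05 / (1.8500e-03 * 16500)
t = 1.4133e-06 m = 1413.3 nm

1413.3


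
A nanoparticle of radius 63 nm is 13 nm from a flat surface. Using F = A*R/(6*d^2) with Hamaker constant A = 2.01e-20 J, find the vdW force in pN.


Convert to SI: R = 63 nm = 6.3e-08 m, d = 13 nm = 1.3e-08 m
F = A * R / (6 * d^2)
F = 2.01e-20 * 6.3e-08 / (6 * (1.3e-08)^2)
F = 1.24882e-12 N = 1.249 pN

1.249


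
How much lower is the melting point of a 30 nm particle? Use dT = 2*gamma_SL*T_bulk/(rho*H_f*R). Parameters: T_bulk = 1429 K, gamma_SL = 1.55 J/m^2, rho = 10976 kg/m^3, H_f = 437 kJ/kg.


Radius R = 30/2 = 15 nm = 1.5e-08 m
Convert H_f = 437 kJ/kg = 437000 J/kg
dT = 2 * gamma_SL * T_bulk / (rho * H_f * R)
dT = 2 * 1.55 * 1429 / (10976 * 437000 * 1.5e-08)
dT = 61.6 K

61.6


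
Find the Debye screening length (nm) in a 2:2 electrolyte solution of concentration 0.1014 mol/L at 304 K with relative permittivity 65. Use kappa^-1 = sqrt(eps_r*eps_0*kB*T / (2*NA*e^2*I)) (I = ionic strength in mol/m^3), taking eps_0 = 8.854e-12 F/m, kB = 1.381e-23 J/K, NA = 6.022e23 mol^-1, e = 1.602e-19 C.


Ionic strength I = 0.1014 * 2^2 * 1000 = 405.6 mol/m^3
kappa^-1 = sqrt(65 * 8.854e-12 * 1.381e-23 * 304 / (2 * 6.022e23 * (1.602e-19)^2 * 405.6))
kappa^-1 = 0.439 nm

0.439


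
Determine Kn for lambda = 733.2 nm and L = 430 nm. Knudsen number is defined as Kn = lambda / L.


Knudsen number Kn = lambda / L
Kn = 733.2 / 430
Kn = 1.7051

1.7051


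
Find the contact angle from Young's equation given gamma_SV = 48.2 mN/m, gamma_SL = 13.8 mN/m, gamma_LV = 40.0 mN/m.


cos(theta) = (gamma_SV - gamma_SL) / gamma_LV
cos(theta) = (48.2 - 13.8) / 40.0
cos(theta) = 0.86
theta = arccos(0.86) = 30.68 degrees

30.68


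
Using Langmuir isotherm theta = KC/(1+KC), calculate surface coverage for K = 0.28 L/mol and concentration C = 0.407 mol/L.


Langmuir isotherm: theta = K*C / (1 + K*C)
K*C = 0.28 * 0.407 = 0.11396
theta = 0.11396 / (1 + 0.11396) = 0.11396 / 1.11396
theta = 0.1023

0.1023


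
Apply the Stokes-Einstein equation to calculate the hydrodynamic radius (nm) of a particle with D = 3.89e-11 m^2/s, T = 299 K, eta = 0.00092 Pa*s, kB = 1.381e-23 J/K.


Stokes-Einstein: R = kB*T / (6*pi*eta*D)
R = 1.381e-23 * 299 / (6 * pi * 0.00092 * 3.89e-11)
R = 6.12106e-09 m = 6.12 nm

6.12


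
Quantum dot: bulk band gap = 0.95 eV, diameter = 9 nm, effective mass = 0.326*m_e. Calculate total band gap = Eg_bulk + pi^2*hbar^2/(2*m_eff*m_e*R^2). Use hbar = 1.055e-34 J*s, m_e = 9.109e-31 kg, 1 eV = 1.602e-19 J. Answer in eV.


Radius R = 9/2 nm = 4.5e-09 m
Confinement energy dE = pi^2 * hbar^2 / (2 * m_eff * m_e * R^2)
dE = pi^2 * (1.055e-34)^2 / (2 * 0.326 * 9.109e-31 * (4.5e-09)^2) J, divided by 1.602e-19 J/eV
dE = 0.057 eV
Total band gap = E_g(bulk) + dE = 0.95 + 0.057 = 1.007 eV

1.007


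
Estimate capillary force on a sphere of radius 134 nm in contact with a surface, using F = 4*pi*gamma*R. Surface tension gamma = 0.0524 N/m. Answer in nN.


Convert radius: R = 134 nm = 1.34e-07 m
F = 4 * pi * gamma * R
F = 4 * pi * 0.0524 * 1.34e-07
F = 8.8236e-08 N = 88.236 nN

88.236


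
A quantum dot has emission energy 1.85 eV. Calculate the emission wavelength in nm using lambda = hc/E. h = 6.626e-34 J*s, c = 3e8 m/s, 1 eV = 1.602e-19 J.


Convert energy: E = 1.85 eV = 1.85 * 1.602e-19 = 2.9637e-19 J
lambda = h*c / E = 6.626e-34 * 3e8 / 2.9637e-19
lambda = 6.70716e-07 m = 670.7 nm

670.7


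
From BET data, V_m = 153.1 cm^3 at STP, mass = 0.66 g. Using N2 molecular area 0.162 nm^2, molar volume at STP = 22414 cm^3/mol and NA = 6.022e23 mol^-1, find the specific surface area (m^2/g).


Number of moles in monolayer = V_m / 22414 = 153.1 / 22414 = 0.00683055
Number of molecules = moles * NA = 0.00683055 * 6.022e23
SA = molecules * sigma / mass
SA = (153.1 / 22414) * 6.022e23 * 0.162e-18 / 0.66
SA = 1009.6 m^2/g

1009.6


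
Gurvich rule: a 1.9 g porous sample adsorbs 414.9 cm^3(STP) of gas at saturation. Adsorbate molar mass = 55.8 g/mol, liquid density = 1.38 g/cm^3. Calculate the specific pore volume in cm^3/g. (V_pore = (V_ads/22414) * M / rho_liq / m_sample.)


Moles adsorbed n = V_ads / 22414 = 414.9 / 22414 = 1.851075e-02 mol
Liquid volume V_liq = n * M / rho_liq = 1.851075e-02 * 55.8 / 1.38 = 0.74848 cm^3
Specific pore volume V_pore = V_liq / m_sample = 0.74848 / 1.9
V_pore = 0.3939 cm^3/g

0.3939


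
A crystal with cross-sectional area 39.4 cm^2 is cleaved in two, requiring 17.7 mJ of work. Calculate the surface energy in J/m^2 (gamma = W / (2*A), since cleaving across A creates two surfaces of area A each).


Convert: A = 39.4 cm^2 = 0.00394 m^2, W = 17.7 mJ = 0.0177 J
Cleaving exposes two faces of area A, so total new surface = 2*A and gamma = W / (2*A)
gamma = 0.0177 / (2 * 0.00394)
gamma = 2.246 J/m^2

2.246


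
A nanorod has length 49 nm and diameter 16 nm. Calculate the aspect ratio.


Aspect ratio AR = length / diameter
AR = 49 / 16
AR = 3.06

3.06


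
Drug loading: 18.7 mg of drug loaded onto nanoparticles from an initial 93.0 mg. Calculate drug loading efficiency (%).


Drug loading efficiency = (drug loaded / drug initial) * 100
DLE = 18.7 / 93.0 * 100
DLE = 0.2011 * 100
DLE = 20.11%

20.11


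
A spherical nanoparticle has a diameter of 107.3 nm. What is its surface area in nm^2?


Radius r = 107.3/2 = 53.65 nm
Surface area SA = 4 * pi * r^2
SA = 4 * pi * (53.65)^2
SA = 36170.07 nm^2

36170.07


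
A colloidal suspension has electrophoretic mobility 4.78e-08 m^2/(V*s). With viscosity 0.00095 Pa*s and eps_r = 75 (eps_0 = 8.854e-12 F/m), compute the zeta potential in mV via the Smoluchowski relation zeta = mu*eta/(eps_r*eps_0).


Smoluchowski equation: zeta = mu * eta / (eps_r * eps_0)
zeta = 4.78e-08 * 0.00095 / (75 * 8.854e-12)
zeta = 0.068383 V = 68.38 mV

68.38


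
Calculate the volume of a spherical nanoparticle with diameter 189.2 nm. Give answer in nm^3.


Radius r = 189.2/2 = 94.6 nm
Volume V = (4/3) * pi * r^3
V = (4/3) * pi * (94.6)^3
V = 3546190.14 nm^3

3546190.14


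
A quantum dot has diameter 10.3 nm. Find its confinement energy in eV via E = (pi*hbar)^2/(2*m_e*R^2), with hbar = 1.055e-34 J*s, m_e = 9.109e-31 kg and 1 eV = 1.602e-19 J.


Radius R = 10.3/2 = 5.15 nm = 5.15e-09 m
E = (pi * 1.055e-34)^2 / (2 * 9.109e-31 * (5.15e-09)^2)
E(J) = 2.27347e-21
E = E(J) / 1.602e-19 = 0.0142 eV

0.0142


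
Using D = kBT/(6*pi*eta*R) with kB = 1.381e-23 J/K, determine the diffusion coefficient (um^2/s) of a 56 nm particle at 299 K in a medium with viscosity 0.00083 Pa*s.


Radius R = 56/2 = 28 nm = 2.8e-08 m
D = kB*T / (6*pi*eta*R)
D = 1.381e-23 * 299 / (6 * pi * 0.00083 * 2.8e-08)
D = 9.426e-12 m^2/s = 9.426 um^2/s

9.426


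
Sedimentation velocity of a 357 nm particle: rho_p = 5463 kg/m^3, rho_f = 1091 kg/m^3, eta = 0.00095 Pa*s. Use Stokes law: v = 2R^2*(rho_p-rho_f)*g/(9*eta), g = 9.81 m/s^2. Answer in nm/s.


Radius R = 357/2 nm = 1.785e-07 m
Density difference = 5463 - 1091 = 4372 kg/m^3
v = 2 * R^2 * (rho_p - rho_f) * g / (9 * eta)
v = 2 * (1.785e-07)^2 * 4372 * 9.81 / (9 * 0.00095)
v = 3.19661e-07 m/s = 319.6609 nm/s

319.6609


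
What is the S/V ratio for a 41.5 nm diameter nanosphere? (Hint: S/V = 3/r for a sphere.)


Radius r = 41.5/2 = 20.75 nm
S/V = 3 / r = 3 / 20.75
S/V = 0.1446 nm^-1

0.1446


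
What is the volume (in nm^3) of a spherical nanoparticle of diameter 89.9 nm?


Radius r = 89.9/2 = 44.95 nm
Volume V = (4/3) * pi * r^3
V = (4/3) * pi * (44.95)^3
V = 380432.58 nm^3

380432.58


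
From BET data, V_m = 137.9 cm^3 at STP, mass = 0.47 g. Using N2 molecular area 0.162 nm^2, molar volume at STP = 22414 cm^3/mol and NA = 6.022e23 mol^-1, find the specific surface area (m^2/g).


Number of moles in monolayer = V_m / 22414 = 137.9 / 22414 = 0.0061524
Number of molecules = moles * NA = 0.0061524 * 6.022e23
SA = molecules * sigma / mass
SA = (137.9 / 22414) * 6.022e23 * 0.162e-18 / 0.47
SA = 1277.0 m^2/g

1277.0


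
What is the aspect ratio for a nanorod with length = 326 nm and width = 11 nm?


Aspect ratio AR = length / diameter
AR = 326 / 11
AR = 29.64

29.64


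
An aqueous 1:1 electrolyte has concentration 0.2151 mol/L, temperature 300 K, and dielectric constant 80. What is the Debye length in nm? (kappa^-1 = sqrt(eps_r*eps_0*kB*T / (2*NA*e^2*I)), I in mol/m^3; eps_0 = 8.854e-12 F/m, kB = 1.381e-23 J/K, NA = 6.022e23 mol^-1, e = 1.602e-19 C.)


Ionic strength I = 0.2151 * 1^2 * 1000 = 215.1 mol/m^3
kappa^-1 = sqrt(80 * 8.854e-12 * 1.381e-23 * 300 / (2 * 6.022e23 * (1.602e-19)^2 * 215.1))
kappa^-1 = 0.664 nm

0.664


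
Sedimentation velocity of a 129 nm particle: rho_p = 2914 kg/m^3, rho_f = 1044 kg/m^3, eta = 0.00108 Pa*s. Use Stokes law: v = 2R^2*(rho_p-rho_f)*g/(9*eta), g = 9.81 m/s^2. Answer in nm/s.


Radius R = 129/2 nm = 6.45e-08 m
Density difference = 2914 - 1044 = 1870 kg/m^3
v = 2 * R^2 * (rho_p - rho_f) * g / (9 * eta)
v = 2 * (6.45e-08)^2 * 1870 * 9.81 / (9 * 0.00108)
v = 1.57034e-08 m/s = 15.7034 nm/s

15.7034


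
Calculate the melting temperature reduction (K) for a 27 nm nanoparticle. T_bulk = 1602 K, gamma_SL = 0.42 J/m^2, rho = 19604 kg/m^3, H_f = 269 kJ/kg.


Radius R = 27/2 = 13.5 nm = 1.35e-08 m
Convert H_f = 269 kJ/kg = 269000 J/kg
dT = 2 * gamma_SL * T_bulk / (rho * H_f * R)
dT = 2 * 0.42 * 1602 / (19604 * 269000 * 1.35e-08)
dT = 18.9 K

18.9


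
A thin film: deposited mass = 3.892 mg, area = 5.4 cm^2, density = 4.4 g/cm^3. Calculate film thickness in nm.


Convert: m = 3.892 mg = 3.8920e-06 kg, A = 5.4 cm^2 = 5.4000e-04 m^2, rho = 4.4 g/cm^3 = 4400 kg/m^3
t = m / (A * rho)
t = 3.8920e-06 / (5.4000e-04 * 4400)
t = 1.6380e-06 m = 1638.0 nm

1638.0


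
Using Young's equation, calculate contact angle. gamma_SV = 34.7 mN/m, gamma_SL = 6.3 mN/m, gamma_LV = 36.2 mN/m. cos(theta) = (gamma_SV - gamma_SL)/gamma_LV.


cos(theta) = (gamma_SV - gamma_SL) / gamma_LV
cos(theta) = (34.7 - 6.3) / 36.2
cos(theta) = 0.78453
theta = arccos(0.78453) = 38.32 degrees

38.32


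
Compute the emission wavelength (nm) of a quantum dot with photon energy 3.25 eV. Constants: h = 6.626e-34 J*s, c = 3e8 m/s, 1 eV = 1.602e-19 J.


Convert energy: E = 3.25 eV = 3.25 * 1.602e-19 = 5.2065e-19 J
lambda = h*c / E = 6.626e-34 * 3e8 / 5.2065e-19
lambda = 3.81792e-07 m = 381.8 nm

381.8
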